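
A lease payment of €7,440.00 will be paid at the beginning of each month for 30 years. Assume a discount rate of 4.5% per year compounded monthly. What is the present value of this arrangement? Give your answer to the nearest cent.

This is an annuity due: 360 payments of €7,440.00 at the beginning of each month.
Periodic rate r = 0.045/12 per month; n is counted in months.
PV = PMT × [(1 − (1+r)^−n)/r] × (1+r) = 7,440 × [1 − (1+r)^−360] / r × (1+r) = €1,473,873.40

€1,473,873.40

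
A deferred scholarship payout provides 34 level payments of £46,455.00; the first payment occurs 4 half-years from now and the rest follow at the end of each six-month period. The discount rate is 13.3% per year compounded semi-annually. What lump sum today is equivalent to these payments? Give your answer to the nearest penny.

Ordinary annuity of 34 payments, first payment at period 4.
Periodic rate r = 0.133/2 per half-year; n is counted in half-years.
The ordinary-annuity PV formula values the stream one period before the first payment (period 3); discount that back 3 periods:
PV₀ = 46,455 × [1 − (1+r)^−34] / r × (1+r)^−3 = £511,360.27

£511,360.27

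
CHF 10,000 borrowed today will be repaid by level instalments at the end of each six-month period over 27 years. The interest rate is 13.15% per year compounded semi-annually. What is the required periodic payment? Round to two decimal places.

CHF 679.31

Level ordinary annuity; solve PV = PMT × [(1 − (1+r)^−n)/r] for PMT.
Periodic rate r = 0.1315/2 per half-year; n is counted in half-years.
With n = 54: PMT = 10,000 / ([(1 − (1+r)^−n)/r]) = CHF 679.31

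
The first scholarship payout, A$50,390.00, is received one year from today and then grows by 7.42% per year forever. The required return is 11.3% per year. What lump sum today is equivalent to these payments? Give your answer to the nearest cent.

Periodic rate r = 0.113 per year.
Growing perpetuity (Gordon): PV = PMT₁ / (r − g) = 50,390 / (r − 0.0742) = A$1,298,711.34.

A$1,298,711.34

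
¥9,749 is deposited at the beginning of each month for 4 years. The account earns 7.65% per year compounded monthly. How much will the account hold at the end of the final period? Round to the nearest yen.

This is an annuity due: 48 deposits of ¥9,749 at the beginning of each month.
Periodic rate r = 0.0765/12 per month; n is counted in months.
FV = PMT × [((1+r)^n − 1)/r] × (1+r) = 9,749 × [(1+r)^48 − 1] / r × (1+r) = ¥548,907

¥548,907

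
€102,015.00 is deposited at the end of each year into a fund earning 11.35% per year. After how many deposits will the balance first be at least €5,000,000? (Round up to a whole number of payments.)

Periodic rate r = 0.1135 per year.
Ordinary annuity FV: 5,000,000 = 102,015 × [((1+r)^n − 1)/r].
(1+r)^n = 1 + 5,000,000 × r / 102,015, so n = ln(1 + 5,000,000·r/102,015) / ln(1+r) = 17.50.
Round up to a whole number of payments: n = 18.

18 payments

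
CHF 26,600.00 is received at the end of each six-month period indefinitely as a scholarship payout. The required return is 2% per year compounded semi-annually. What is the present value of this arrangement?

Periodic rate r = 0.02/2 per half-year.
Level perpetuity: PV = PMT / r = 26,600 / (0.02/2) = CHF 2,660,000.00.

CHF 2,660,000.00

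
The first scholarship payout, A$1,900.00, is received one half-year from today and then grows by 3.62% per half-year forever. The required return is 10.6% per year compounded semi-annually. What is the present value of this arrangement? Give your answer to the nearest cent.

A$113,095.24

Periodic rate r = 0.106/2 per half-year.
Growing perpetuity (Gordon): PV = PMT₁ / (r − g) = 1,900 / (r − 0.0362) = A$113,095.24.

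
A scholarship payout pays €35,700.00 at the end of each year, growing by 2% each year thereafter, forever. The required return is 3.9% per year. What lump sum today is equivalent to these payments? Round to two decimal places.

Periodic rate r = 0.039 per year.
Growing perpetuity (Gordon): PV = PMT₁ / (r − g) = 35,700 / (r − 0.02) = €1,878,947.37.

€1,878,947.37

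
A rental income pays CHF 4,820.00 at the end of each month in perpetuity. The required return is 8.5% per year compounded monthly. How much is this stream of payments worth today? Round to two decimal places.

Periodic rate r = 0.085/12 per month.
Level perpetuity: PV = PMT / r = 4,820 / (0.085/12) = CHF 680,470.59.

CHF 680,470.59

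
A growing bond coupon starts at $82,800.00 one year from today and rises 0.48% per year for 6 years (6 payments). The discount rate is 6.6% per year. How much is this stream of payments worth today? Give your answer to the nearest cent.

$404,056.47

Periodic rate r = 0.066 per year.
Growing ordinary annuity: PV = PMT₁ × [1 − ((1+g)/(1+r))^n] / (r − g) = 82,800 × [1 − ((1+0.0048)/(1+r))^6] / (r − 0.0048) = $404,056.47.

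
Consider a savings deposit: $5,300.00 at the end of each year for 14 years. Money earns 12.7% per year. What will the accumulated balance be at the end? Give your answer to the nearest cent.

$180,807.15

This is an ordinary annuity: 14 deposits of $5,300.00 at the end of each year.
Periodic rate r = 0.127 per year.
FV = PMT × [((1+r)^n − 1)/r] = 5,300 × [(1+r)^14 − 1] / r = $180,807.15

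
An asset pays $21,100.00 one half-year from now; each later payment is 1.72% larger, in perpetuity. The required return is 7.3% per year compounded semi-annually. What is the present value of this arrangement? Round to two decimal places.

$1,093,264.25

Periodic rate r = 0.073/2 per half-year.
Growing perpetuity (Gordon): PV = PMT₁ / (r − g) = 21,100 / (r − 0.0172) = $1,093,264.25.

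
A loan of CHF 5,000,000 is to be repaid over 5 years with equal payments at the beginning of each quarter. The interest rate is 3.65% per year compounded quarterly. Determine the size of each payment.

CHF 272,158.31

Level annuity due; solve PV = PMT × [(1 − (1+r)^−n)/r] × (1+r) for PMT.
Periodic rate r = 0.0365/4 per quarter; n is counted in quarters.
With n = 20: PMT = 5,000,000 / ([(1 − (1+r)^−n)/r] × (1+r)) = CHF 272,158.31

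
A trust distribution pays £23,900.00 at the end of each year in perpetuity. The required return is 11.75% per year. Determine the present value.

£203,404.26

Periodic rate r = 0.1175 per year.
Level perpetuity: PV = PMT / r = 23,900 / (0.1175) = £203,404.26.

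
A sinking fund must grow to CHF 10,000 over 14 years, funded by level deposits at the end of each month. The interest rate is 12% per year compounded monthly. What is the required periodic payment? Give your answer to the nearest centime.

Level ordinary annuity; solve FV = PMT × [((1+r)^n − 1)/r] for PMT.
Periodic rate r = 0.12/12 per month; n is counted in months.
With n = 168: PMT = 10,000 / ([((1+r)^n − 1)/r]) = CHF 23.14

CHF 23.14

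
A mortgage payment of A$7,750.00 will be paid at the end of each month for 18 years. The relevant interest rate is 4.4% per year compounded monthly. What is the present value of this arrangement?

This is an ordinary annuity: 216 payments of A$7,750.00 at the end of each month.
Periodic rate r = 0.044/12 per month; n is counted in months.
PV = PMT × [(1 − (1+r)^−n)/r] = 7,750 × [1 − (1+r)^−216] / r = A$1,154,902.43

A$1,154,902.43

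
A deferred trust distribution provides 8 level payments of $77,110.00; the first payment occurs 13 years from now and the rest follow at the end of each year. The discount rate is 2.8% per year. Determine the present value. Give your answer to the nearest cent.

$391,907.27

Ordinary annuity of 8 payments, first payment at period 13.
Periodic rate r = 0.028 per year.
The ordinary-annuity PV formula values the stream one period before the first payment (period 12); discount that back 12 periods:
PV₀ = 77,110 × [1 − (1+r)^−8] / r × (1+r)^−12 = $391,907.27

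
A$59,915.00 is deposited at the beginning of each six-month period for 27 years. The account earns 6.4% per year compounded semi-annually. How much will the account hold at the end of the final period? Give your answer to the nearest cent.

This is an annuity due: 54 deposits of A$59,915.00 at the beginning of each six-month period.
Periodic rate r = 0.064/2 per half-year; n is counted in half-years.
FV = PMT × [((1+r)^n − 1)/r] × (1+r) = 59,915 × [(1+r)^54 − 1] / r × (1+r) = A$8,654,644.31

A$8,654,644.31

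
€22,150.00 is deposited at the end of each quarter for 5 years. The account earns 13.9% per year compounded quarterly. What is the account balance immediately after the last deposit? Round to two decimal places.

This is an ordinary annuity: 20 deposits of €22,150.00 at the end of each quarter.
Periodic rate r = 0.139/4 per quarter; n is counted in quarters.
FV = PMT × [((1+r)^n − 1)/r] = 22,150 × [(1+r)^20 − 1] / r = €624,788.32

€624,788.32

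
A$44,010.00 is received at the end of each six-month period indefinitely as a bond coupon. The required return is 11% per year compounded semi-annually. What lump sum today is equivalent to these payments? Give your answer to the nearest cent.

A$800,181.82

Periodic rate r = 0.11/2 per half-year.
Level perpetuity: PV = PMT / r = 44,010 / (0.11/2) = A$800,181.82.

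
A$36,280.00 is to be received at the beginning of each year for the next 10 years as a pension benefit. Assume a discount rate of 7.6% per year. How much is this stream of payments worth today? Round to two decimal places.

This is an annuity due: 10 payments of A$36,280.00 at the beginning of each year.
Periodic rate r = 0.076 per year.
PV = PMT × [(1 − (1+r)^−n)/r] × (1+r) = 36,280 × [1 − (1+r)^−10] / r × (1+r) = A$266,735.83

A$266,735.83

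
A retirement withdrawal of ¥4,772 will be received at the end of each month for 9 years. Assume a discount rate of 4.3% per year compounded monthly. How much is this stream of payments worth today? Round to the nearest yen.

¥426,735

This is an ordinary annuity: 108 payments of ¥4,772 at the end of each month.
Periodic rate r = 0.043/12 per month; n is counted in months.
PV = PMT × [(1 − (1+r)^−n)/r] = 4,772 × [1 − (1+r)^−108] / r = ¥426,735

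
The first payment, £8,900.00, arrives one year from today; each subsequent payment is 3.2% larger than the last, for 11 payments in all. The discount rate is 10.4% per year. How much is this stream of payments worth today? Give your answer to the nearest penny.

£64,743.78

Periodic rate r = 0.104 per year.
Growing ordinary annuity: PV = PMT₁ × [1 − ((1+g)/(1+r))^n] / (r − g) = 8,900 × [1 − ((1+0.032)/(1+r))^11] / (r − 0.032) = £64,743.78.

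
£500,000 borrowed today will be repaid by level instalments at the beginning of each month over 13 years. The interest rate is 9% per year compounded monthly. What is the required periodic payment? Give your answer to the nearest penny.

Level annuity due; solve PV = PMT × [(1 − (1+r)^−n)/r] × (1+r) for PMT.
Periodic rate r = 0.09/12 per month; n is counted in months.
With n = 156: PMT = 500,000 / ([(1 − (1+r)^−n)/r] × (1+r)) = £5,407.84

£5,407.84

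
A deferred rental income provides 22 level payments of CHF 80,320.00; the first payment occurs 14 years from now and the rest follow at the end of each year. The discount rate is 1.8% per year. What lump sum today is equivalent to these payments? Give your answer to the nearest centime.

Ordinary annuity of 22 payments, first payment at period 14.
Periodic rate r = 0.018 per year.
The ordinary-annuity PV formula values the stream one period before the first payment (period 13); discount that back 13 periods:
PV₀ = 80,320 × [1 − (1+r)^−22] / r × (1+r)^−13 = CHF 1,148,692.86

CHF 1,148,692.86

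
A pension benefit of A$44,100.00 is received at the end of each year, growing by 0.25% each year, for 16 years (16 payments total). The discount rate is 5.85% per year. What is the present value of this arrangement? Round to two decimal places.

Periodic rate r = 0.0585 per year.
Growing ordinary annuity: PV = PMT₁ × [1 − ((1+g)/(1+r))^n] / (r − g) = 44,100 × [1 − ((1+0.0025)/(1+r))^16] / (r − 0.0025) = A$457,474.98.

A$457,474.98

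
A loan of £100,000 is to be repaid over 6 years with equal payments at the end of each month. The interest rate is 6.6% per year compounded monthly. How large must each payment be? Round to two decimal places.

Level ordinary annuity; solve PV = PMT × [(1 − (1+r)^−n)/r] for PMT.
Periodic rate r = 0.066/12 per month; n is counted in months.
With n = 72: PMT = 100,000 / ([(1 − (1+r)^−n)/r]) = £1,685.76

£1,685.76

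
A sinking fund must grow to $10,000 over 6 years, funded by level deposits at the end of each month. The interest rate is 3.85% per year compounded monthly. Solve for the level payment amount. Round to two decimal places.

Level ordinary annuity; solve FV = PMT × [((1+r)^n − 1)/r] for PMT.
Periodic rate r = 0.0385/12 per month; n is counted in months.
With n = 72: PMT = 10,000 / ([((1+r)^n − 1)/r]) = $123.69

$123.69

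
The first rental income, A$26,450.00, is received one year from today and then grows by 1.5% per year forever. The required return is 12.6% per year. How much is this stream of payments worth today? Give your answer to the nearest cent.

Periodic rate r = 0.126 per year.
Growing perpetuity (Gordon): PV = PMT₁ / (r − g) = 26,450 / (r − 0.015) = A$238,288.29.

A$238,288.29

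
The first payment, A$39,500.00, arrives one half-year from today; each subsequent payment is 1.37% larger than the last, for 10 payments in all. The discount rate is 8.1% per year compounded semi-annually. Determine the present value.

Periodic rate r = 0.081/2 per half-year; n is counted in half-years.
Growing ordinary annuity: PV = PMT₁ × [1 − ((1+g)/(1+r))^n] / (r − g) = 39,500 × [1 − ((1+0.0137)/(1+r))^10] / (r − 0.0137) = A$338,514.50.

A$338,514.50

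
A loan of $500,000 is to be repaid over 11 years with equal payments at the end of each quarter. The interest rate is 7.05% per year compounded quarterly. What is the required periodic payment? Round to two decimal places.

$16,428.80

Level ordinary annuity; solve PV = PMT × [(1 − (1+r)^−n)/r] for PMT.
Periodic rate r = 0.0705/4 per quarter; n is counted in quarters.
With n = 44: PMT = 500,000 / ([(1 − (1+r)^−n)/r]) = $16,428.80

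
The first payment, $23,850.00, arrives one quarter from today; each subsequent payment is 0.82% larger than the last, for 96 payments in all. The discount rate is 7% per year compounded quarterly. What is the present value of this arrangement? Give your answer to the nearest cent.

$1,502,371.02

Periodic rate r = 0.07/4 per quarter; n is counted in quarters.
Growing ordinary annuity: PV = PMT₁ × [1 − ((1+g)/(1+r))^n] / (r − g) = 23,850 × [1 − ((1+0.0082)/(1+r))^96] / (r − 0.0082) = $1,502,371.02.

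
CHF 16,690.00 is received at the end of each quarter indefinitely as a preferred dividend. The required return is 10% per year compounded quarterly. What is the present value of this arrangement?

CHF 667,600.00

Periodic rate r = 0.1/4 per quarter.
Level perpetuity: PV = PMT / r = 16,690 / (0.1/4) = CHF 667,600.00.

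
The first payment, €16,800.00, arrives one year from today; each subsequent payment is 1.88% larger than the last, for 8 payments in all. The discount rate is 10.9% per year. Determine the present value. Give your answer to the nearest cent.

Periodic rate r = 0.109 per year.
Growing ordinary annuity: PV = PMT₁ × [1 − ((1+g)/(1+r))^n] / (r − g) = 16,800 × [1 − ((1+0.0188)/(1+r))^8] / (r − 0.0188) = €91,767.99.

€91,767.99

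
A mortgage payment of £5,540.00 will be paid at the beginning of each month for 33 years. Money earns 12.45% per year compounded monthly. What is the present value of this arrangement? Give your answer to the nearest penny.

This is an annuity due: 396 payments of £5,540.00 at the beginning of each month.
Periodic rate r = 0.1245/12 per month; n is counted in months.
PV = PMT × [(1 − (1+r)^−n)/r] × (1+r) = 5,540 × [1 − (1+r)^−396] / r × (1+r) = £530,460.71

£530,460.71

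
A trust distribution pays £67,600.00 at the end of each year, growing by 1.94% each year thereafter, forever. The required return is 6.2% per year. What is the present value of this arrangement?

£1,586,854.46

Periodic rate r = 0.062 per year.
Growing perpetuity (Gordon): PV = PMT₁ / (r − g) = 67,600 / (r − 0.0194) = £1,586,854.46.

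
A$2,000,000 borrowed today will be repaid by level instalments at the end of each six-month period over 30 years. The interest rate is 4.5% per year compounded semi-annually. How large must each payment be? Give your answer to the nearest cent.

Level ordinary annuity; solve PV = PMT × [(1 − (1+r)^−n)/r] for PMT.
Periodic rate r = 0.045/2 per half-year; n is counted in half-years.
With n = 60: PMT = 2,000,000 / ([(1 − (1+r)^−n)/r]) = A$61,070.65

A$61,070.65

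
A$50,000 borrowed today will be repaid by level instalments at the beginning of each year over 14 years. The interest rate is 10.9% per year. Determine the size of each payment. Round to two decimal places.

A$6,423.47

Level annuity due; solve PV = PMT × [(1 − (1+r)^−n)/r] × (1+r) for PMT.
Periodic rate r = 0.109 per year.
With n = 14: PMT = 50,000 / ([(1 − (1+r)^−n)/r] × (1+r)) = A$6,423.47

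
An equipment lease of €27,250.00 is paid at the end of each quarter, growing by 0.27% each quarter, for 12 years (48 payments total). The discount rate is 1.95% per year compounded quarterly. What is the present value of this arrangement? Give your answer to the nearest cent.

€1,237,591.21

Periodic rate r = 0.0195/4 per quarter; n is counted in quarters.
Growing ordinary annuity: PV = PMT₁ × [1 − ((1+g)/(1+r))^n] / (r − g) = 27,250 × [1 − ((1+0.0027)/(1+r))^48] / (r − 0.0027) = €1,237,591.21.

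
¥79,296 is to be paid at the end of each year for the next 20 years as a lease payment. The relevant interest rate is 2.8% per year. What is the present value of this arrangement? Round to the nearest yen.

This is an ordinary annuity: 20 payments of ¥79,296 at the end of each year.
Periodic rate r = 0.028 per year.
PV = PMT × [(1 − (1+r)^−n)/r] = 79,296 × [1 − (1+r)^−20] / r = ¥1,201,837

¥1,201,837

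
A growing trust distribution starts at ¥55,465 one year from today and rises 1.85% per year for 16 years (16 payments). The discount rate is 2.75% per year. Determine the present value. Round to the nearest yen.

¥809,204

Periodic rate r = 0.0275 per year.
Growing ordinary annuity: PV = PMT₁ × [1 − ((1+g)/(1+r))^n] / (r − g) = 55,465 × [1 − ((1+0.0185)/(1+r))^16] / (r − 0.0185) = ¥809,204.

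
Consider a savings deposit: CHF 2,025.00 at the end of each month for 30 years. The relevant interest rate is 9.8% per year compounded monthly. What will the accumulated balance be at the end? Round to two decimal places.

This is an ordinary annuity: 360 deposits of CHF 2,025.00 at the end of each month.
Periodic rate r = 0.098/12 per month; n is counted in months.
FV = PMT × [((1+r)^n − 1)/r] = 2,025 × [(1+r)^360 − 1] / r = CHF 4,386,728.59

CHF 4,386,728.59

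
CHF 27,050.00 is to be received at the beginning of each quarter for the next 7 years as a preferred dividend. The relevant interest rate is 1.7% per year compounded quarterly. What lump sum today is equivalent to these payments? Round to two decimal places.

CHF 715,674.04

This is an annuity due: 28 payments of CHF 27,050.00 at the beginning of each quarter.
Periodic rate r = 0.017/4 per quarter; n is counted in quarters.
PV = PMT × [(1 − (1+r)^−n)/r] × (1+r) = 27,050 × [1 − (1+r)^−28] / r × (1+r) = CHF 715,674.04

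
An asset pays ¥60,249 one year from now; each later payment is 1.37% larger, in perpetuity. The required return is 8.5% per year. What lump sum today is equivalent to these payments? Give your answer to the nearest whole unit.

Periodic rate r = 0.085 per year.
Growing perpetuity (Gordon): PV = PMT₁ / (r − g) = 60,249 / (r − 0.0137) = ¥845,007.

¥845,007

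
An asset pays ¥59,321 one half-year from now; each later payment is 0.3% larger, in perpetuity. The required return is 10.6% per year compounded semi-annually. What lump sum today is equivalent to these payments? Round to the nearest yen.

¥1,186,420

Periodic rate r = 0.106/2 per half-year.
Growing perpetuity (Gordon): PV = PMT₁ / (r − g) = 59,321 / (r − 0.003) = ¥1,186,420.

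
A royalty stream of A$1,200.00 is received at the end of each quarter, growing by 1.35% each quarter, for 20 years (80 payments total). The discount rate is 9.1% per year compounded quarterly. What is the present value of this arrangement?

A$67,013.39

Periodic rate r = 0.091/4 per quarter; n is counted in quarters.
Growing ordinary annuity: PV = PMT₁ × [1 − ((1+g)/(1+r))^n] / (r − g) = 1,200 × [1 − ((1+0.0135)/(1+r))^80] / (r − 0.0135) = A$67,013.39.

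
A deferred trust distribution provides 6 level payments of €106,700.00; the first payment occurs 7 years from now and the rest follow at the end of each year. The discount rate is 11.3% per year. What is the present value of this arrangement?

€235,421.06

Ordinary annuity of 6 payments, first payment at period 7.
Periodic rate r = 0.113 per year.
The ordinary-annuity PV formula values the stream one period before the first payment (period 6); discount that back 6 periods:
PV₀ = 106,700 × [1 − (1+r)^−6] / r × (1+r)^−6 = €235,421.06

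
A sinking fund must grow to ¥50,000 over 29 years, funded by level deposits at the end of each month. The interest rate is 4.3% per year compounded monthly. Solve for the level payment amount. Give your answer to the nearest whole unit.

Level ordinary annuity; solve FV = PMT × [((1+r)^n − 1)/r] for PMT.
Periodic rate r = 0.043/12 per month; n is counted in months.
With n = 348: PMT = 50,000 / ([((1+r)^n − 1)/r]) = ¥72

¥72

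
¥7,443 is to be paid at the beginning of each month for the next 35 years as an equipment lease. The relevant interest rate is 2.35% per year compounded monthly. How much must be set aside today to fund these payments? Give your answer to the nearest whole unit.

¥2,133,747

This is an annuity due: 420 payments of ¥7,443 at the beginning of each month.
Periodic rate r = 0.0235/12 per month; n is counted in months.
PV = PMT × [(1 − (1+r)^−n)/r] × (1+r) = 7,443 × [1 − (1+r)^−420] / r × (1+r) = ¥2,133,747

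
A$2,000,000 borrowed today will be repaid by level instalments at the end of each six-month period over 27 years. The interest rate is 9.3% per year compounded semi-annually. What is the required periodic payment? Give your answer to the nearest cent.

Level ordinary annuity; solve PV = PMT × [(1 − (1+r)^−n)/r] for PMT.
Periodic rate r = 0.093/2 per half-year; n is counted in half-years.
With n = 54: PMT = 2,000,000 / ([(1 − (1+r)^−n)/r]) = A$101,741.36

A$101,741.36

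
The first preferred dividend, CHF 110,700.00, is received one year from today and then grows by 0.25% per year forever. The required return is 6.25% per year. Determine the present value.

Periodic rate r = 0.0625 per year.
Growing perpetuity (Gordon): PV = PMT₁ / (r − g) = 110,700 / (r − 0.0025) = CHF 1,845,000.00.

CHF 1,845,000.00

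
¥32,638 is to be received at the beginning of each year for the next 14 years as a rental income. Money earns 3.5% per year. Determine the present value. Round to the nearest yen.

¥368,899

This is an annuity due: 14 payments of ¥32,638 at the beginning of each year.
Periodic rate r = 0.035 per year.
PV = PMT × [(1 − (1+r)^−n)/r] × (1+r) = 32,638 × [1 − (1+r)^−14] / r × (1+r) = ¥368,899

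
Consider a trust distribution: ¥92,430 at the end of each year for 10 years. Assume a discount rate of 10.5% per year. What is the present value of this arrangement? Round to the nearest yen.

This is an ordinary annuity: 10 payments of ¥92,430 at the end of each year.
Periodic rate r = 0.105 per year.
PV = PMT × [(1 − (1+r)^−n)/r] = 92,430 × [1 − (1+r)^−10] / r = ¥555,945

¥555,945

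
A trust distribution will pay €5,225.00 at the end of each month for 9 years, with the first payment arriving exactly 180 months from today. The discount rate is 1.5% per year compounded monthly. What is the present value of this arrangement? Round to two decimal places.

Ordinary annuity of 108 payments, first payment at period 180.
Periodic rate r = 0.015/12 per month; n is counted in months.
The ordinary-annuity PV formula values the stream one period before the first payment (period 179); discount that back 179 periods:
PV₀ = 5,225 × [1 − (1+r)^−108] / r × (1+r)^−179 = €421,850.73

€421,850.73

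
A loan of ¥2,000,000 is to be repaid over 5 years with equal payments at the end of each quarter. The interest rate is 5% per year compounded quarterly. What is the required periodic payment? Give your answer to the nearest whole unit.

Level ordinary annuity; solve PV = PMT × [(1 − (1+r)^−n)/r] for PMT.
Periodic rate r = 0.05/4 per quarter; n is counted in quarters.
With n = 20: PMT = 2,000,000 / ([(1 − (1+r)^−n)/r]) = ¥113,641

¥113,641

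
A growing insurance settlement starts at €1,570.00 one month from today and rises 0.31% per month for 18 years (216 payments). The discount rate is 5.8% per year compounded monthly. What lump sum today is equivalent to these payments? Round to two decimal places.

€281,948.07

Periodic rate r = 0.058/12 per month; n is counted in months.
Growing ordinary annuity: PV = PMT₁ × [1 − ((1+g)/(1+r))^n] / (r − g) = 1,570 × [1 − ((1+0.0031)/(1+r))^216] / (r − 0.0031) = €281,948.07.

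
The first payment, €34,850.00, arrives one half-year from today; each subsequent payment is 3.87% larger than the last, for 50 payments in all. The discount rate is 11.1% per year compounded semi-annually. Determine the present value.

€1,144,393.52

Periodic rate r = 0.111/2 per half-year; n is counted in half-years.
Growing ordinary annuity: PV = PMT₁ × [1 − ((1+g)/(1+r))^n] / (r − g) = 34,850 × [1 − ((1+0.0387)/(1+r))^50] / (r − 0.0387) = €1,144,393.52.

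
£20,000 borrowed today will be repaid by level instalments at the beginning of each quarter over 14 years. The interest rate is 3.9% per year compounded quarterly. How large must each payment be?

£460.68

Level annuity due; solve PV = PMT × [(1 − (1+r)^−n)/r] × (1+r) for PMT.
Periodic rate r = 0.039/4 per quarter; n is counted in quarters.
With n = 56: PMT = 20,000 / ([(1 − (1+r)^−n)/r] × (1+r)) = £460.68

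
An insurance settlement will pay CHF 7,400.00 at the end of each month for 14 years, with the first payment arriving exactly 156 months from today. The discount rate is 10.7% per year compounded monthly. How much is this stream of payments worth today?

Ordinary annuity of 168 payments, first payment at period 156.
Periodic rate r = 0.107/12 per month; n is counted in months.
The ordinary-annuity PV formula values the stream one period before the first payment (period 155); discount that back 155 periods:
PV₀ = 7,400 × [1 − (1+r)^−168] / r × (1+r)^−155 = CHF 162,451.18

CHF 162,451.18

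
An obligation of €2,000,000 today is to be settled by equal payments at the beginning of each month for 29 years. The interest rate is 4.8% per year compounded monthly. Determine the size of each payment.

€10,613.82

Level annuity due; solve PV = PMT × [(1 − (1+r)^−n)/r] × (1+r) for PMT.
Periodic rate r = 0.048/12 per month; n is counted in months.
With n = 348: PMT = 2,000,000 / ([(1 − (1+r)^−n)/r] × (1+r)) = €10,613.82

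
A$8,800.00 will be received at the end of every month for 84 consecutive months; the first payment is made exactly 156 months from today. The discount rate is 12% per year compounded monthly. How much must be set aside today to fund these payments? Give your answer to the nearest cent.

A$106,624.69

Ordinary annuity of 84 payments, first payment at period 156.
Periodic rate r = 0.12/12 per month; n is counted in months.
The ordinary-annuity PV formula values the stream one period before the first payment (period 155); discount that back 155 periods:
PV₀ = 8,800 × [1 − (1+r)^−84] / r × (1+r)^−155 = A$106,624.69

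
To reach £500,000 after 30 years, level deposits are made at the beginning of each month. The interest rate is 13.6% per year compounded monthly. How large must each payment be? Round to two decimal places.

Level annuity due; solve FV = PMT × [((1+r)^n − 1)/r] × (1+r) for PMT.
Periodic rate r = 0.136/12 per month; n is counted in months.
With n = 360: PMT = 500,000 / ([((1+r)^n − 1)/r] × (1+r)) = £98.64

£98.64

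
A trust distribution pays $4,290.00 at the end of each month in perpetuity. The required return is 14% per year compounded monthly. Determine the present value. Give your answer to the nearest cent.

$367,714.29

Periodic rate r = 0.14/12 per month.
Level perpetuity: PV = PMT / r = 4,290 / (0.14/12) = $367,714.29.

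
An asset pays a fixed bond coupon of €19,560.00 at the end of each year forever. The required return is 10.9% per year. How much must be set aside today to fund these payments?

Periodic rate r = 0.109 per year.
Level perpetuity: PV = PMT / r = 19,560 / (0.109) = €179,449.54.

€179,449.54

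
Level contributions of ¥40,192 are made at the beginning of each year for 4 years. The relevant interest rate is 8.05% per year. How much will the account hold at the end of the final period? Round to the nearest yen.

¥195,834

This is an annuity due: 4 deposits of ¥40,192 at the beginning of each year.
Periodic rate r = 0.0805 per year.
FV = PMT × [((1+r)^n − 1)/r] × (1+r) = 40,192 × [(1+r)^4 − 1] / r × (1+r) = ¥195,834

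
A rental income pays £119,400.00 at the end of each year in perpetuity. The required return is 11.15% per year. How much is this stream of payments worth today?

Periodic rate r = 0.1115 per year.
Level perpetuity: PV = PMT / r = 119,400 / (0.1115) = £1,070,852.02.

£1,070,852.02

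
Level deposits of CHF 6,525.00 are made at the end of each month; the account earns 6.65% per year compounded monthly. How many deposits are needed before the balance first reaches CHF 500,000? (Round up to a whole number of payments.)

65 payments

Periodic rate r = 0.0665/12 per month; n is counted in months.
Ordinary annuity FV: 500,000 = 6,525 × [((1+r)^n − 1)/r].
(1+r)^n = 1 + 500,000 × r / 6,525, so n = ln(1 + 500,000·r/6,525) / ln(1+r) = 64.04.
Round up to a whole number of payments: n = 65.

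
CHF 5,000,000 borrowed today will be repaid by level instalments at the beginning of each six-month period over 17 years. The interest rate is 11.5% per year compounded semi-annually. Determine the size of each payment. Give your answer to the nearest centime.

CHF 319,633.71

Level annuity due; solve PV = PMT × [(1 − (1+r)^−n)/r] × (1+r) for PMT.
Periodic rate r = 0.115/2 per half-year; n is counted in half-years.
With n = 34: PMT = 5,000,000 / ([(1 − (1+r)^−n)/r] × (1+r)) = CHF 319,633.71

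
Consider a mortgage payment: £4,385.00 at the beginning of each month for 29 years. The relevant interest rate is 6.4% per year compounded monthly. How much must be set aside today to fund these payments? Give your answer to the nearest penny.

This is an annuity due: 348 payments of £4,385.00 at the beginning of each month.
Periodic rate r = 0.064/12 per month; n is counted in months.
PV = PMT × [(1 − (1+r)^−n)/r] × (1+r) = 4,385 × [1 − (1+r)^−348] / r × (1+r) = £696,743.34

£696,743.34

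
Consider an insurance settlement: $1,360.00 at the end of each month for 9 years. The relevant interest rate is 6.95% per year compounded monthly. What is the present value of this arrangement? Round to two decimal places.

This is an ordinary annuity: 108 payments of $1,360.00 at the end of each month.
Periodic rate r = 0.0695/12 per month; n is counted in months.
PV = PMT × [(1 − (1+r)^−n)/r] = 1,360 × [1 − (1+r)^−108] / r = $108,965.92

$108,965.92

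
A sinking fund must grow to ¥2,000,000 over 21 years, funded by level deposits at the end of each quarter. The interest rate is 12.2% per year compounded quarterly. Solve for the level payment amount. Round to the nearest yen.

¥5,316

Level ordinary annuity; solve FV = PMT × [((1+r)^n − 1)/r] for PMT.
Periodic rate r = 0.122/4 per quarter; n is counted in quarters.
With n = 84: PMT = 2,000,000 / ([((1+r)^n − 1)/r]) = ¥5,316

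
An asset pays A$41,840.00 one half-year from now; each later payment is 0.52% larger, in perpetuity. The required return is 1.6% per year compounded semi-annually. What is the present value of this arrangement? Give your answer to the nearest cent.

A$14,942,857.14

Periodic rate r = 0.016/2 per half-year.
Growing perpetuity (Gordon): PV = PMT₁ / (r − g) = 41,840 / (r − 0.0052) = A$14,942,857.14.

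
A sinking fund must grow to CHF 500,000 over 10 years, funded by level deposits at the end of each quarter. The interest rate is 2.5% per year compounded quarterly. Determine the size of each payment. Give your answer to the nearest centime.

CHF 11,041.36

Level ordinary annuity; solve FV = PMT × [((1+r)^n − 1)/r] for PMT.
Periodic rate r = 0.025/4 per quarter; n is counted in quarters.
With n = 40: PMT = 500,000 / ([((1+r)^n − 1)/r]) = CHF 11,041.36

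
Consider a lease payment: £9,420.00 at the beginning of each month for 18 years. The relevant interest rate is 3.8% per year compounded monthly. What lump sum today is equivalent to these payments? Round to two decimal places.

£1,476,739.28

This is an annuity due: 216 payments of £9,420.00 at the beginning of each month.
Periodic rate r = 0.038/12 per month; n is counted in months.
PV = PMT × [(1 − (1+r)^−n)/r] × (1+r) = 9,420 × [1 − (1+r)^−216] / r × (1+r) = £1,476,739.28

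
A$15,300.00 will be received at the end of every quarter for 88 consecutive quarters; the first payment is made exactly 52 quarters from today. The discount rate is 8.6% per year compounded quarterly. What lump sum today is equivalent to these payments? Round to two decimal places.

Ordinary annuity of 88 payments, first payment at period 52.
Periodic rate r = 0.086/4 per quarter; n is counted in quarters.
The ordinary-annuity PV formula values the stream one period before the first payment (period 51); discount that back 51 periods:
PV₀ = 15,300 × [1 − (1+r)^−88] / r × (1+r)^−51 = A$203,496.47

A$203,496.47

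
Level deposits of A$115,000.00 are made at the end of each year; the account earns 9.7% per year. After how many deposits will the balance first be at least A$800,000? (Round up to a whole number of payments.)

6 payments

Periodic rate r = 0.097 per year.
Ordinary annuity FV: 800,000 = 115,000 × [((1+r)^n − 1)/r].
(1+r)^n = 1 + 800,000 × r / 115,000, so n = ln(1 + 800,000·r/115,000) / ln(1+r) = 5.57.
Round up to a whole number of payments: n = 6.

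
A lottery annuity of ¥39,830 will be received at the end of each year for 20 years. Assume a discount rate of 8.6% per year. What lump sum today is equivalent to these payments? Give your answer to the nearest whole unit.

¥374,196

This is an ordinary annuity: 20 payments of ¥39,830 at the end of each year.
Periodic rate r = 0.086 per year.
PV = PMT × [(1 − (1+r)^−n)/r] = 39,830 × [1 − (1+r)^−20] / r = ¥374,196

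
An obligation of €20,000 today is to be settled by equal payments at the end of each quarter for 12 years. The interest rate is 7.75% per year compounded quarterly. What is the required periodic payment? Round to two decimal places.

Level ordinary annuity; solve PV = PMT × [(1 − (1+r)^−n)/r] for PMT.
Periodic rate r = 0.0775/4 per quarter; n is counted in quarters.
With n = 48: PMT = 20,000 / ([(1 − (1+r)^−n)/r]) = €643.77

€643.77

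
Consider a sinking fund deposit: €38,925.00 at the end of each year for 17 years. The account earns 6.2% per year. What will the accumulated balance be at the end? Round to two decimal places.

This is an ordinary annuity: 17 deposits of €38,925.00 at the end of each year.
Periodic rate r = 0.062 per year.
FV = PMT × [((1+r)^n − 1)/r] = 38,925 × [(1+r)^17 − 1] / r = €1,117,813.53

€1,117,813.53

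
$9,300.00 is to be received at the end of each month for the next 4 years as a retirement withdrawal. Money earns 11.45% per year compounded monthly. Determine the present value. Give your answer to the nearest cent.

This is an ordinary annuity: 48 payments of $9,300.00 at the end of each month.
Periodic rate r = 0.1145/12 per month; n is counted in months.
PV = PMT × [(1 − (1+r)^−n)/r] = 9,300 × [1 − (1+r)^−48] / r = $356,805.78

$356,805.78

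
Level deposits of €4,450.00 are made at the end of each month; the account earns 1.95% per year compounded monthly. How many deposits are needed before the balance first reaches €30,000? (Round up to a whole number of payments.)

7 payments

Periodic rate r = 0.0195/12 per month; n is counted in months.
Ordinary annuity FV: 30,000 = 4,450 × [((1+r)^n − 1)/r].
(1+r)^n = 1 + 30,000 × r / 4,450, so n = ln(1 + 30,000·r/4,450) / ln(1+r) = 6.71.
Round up to a whole number of payments: n = 7.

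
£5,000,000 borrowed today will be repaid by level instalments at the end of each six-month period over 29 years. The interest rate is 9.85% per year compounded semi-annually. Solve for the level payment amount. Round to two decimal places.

Level ordinary annuity; solve PV = PMT × [(1 − (1+r)^−n)/r] for PMT.
Periodic rate r = 0.0985/2 per half-year; n is counted in half-years.
With n = 58: PMT = 5,000,000 / ([(1 − (1+r)^−n)/r]) = £262,392.50

£262,392.50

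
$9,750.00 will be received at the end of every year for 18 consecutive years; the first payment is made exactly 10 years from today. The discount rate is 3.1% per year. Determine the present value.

$101,024.28

Ordinary annuity of 18 payments, first payment at period 10.
Periodic rate r = 0.031 per year.
The ordinary-annuity PV formula values the stream one period before the first payment (period 9); discount that back 9 periods:
PV₀ = 9,750 × [1 − (1+r)^−18] / r × (1+r)^−9 = $101,024.28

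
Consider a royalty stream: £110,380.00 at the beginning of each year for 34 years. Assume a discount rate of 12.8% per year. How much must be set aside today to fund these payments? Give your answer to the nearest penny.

£956,525.05

This is an annuity due: 34 payments of £110,380.00 at the beginning of each year.
Periodic rate r = 0.128 per year.
PV = PMT × [(1 − (1+r)^−n)/r] × (1+r) = 110,380 × [1 − (1+r)^−34] / r × (1+r) = £956,525.05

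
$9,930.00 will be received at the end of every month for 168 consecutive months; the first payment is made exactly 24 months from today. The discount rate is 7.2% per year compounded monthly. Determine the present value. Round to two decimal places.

$914,324.01

Ordinary annuity of 168 payments, first payment at period 24.
Periodic rate r = 0.072/12 per month; n is counted in months.
The ordinary-annuity PV formula values the stream one period before the first payment (period 23); discount that back 23 periods:
PV₀ = 9,930 × [1 − (1+r)^−168] / r × (1+r)^−23 = $914,324.01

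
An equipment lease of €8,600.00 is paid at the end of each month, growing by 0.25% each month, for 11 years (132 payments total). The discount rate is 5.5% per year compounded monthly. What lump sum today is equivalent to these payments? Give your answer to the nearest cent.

Periodic rate r = 0.055/12 per month; n is counted in months.
Growing ordinary annuity: PV = PMT₁ × [1 − ((1+g)/(1+r))^n] / (r − g) = 8,600 × [1 − ((1+0.0025)/(1+r))^132] / (r − 0.0025) = €989,442.02.

€989,442.02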